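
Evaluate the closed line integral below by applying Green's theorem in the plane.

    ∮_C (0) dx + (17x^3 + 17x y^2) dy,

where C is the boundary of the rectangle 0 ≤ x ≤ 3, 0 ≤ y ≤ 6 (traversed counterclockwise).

Green's theorem converts the closed line integral into a double integral over the enclosed region D:

    ∮_C P dx + Q dy = ∬_D (∂Q/∂x - ∂P/∂y) dA.

Here P = 0, Q = 17x^3 + 17x y^2, so

    ∂Q/∂x = 51x^2 + 17y^2,    ∂P/∂y = 0,
    ∂Q/∂x - ∂P/∂y = 51x^2 + 17y^2.

D is the region 0 ≤ x ≤ 3, 0 ≤ y ≤ 6. Evaluating the double integral:

    ∬_D (51x^2 + 17y^2) dA = ∫_0^{3} ∫_0^{6} (51x^2 + 17y^2) dy dx.

Inner (y from 0 to 6): 306x^2 + 1224.
Outer (x from 0 to 3): 6426.

Therefore ∮_C P dx + Q dy = 6426.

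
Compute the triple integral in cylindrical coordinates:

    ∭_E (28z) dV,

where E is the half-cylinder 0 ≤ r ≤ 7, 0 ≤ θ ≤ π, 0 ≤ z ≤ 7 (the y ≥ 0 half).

In cylindrical coordinates, x = r cos(θ), y = r sin(θ), z = z, and dV = r dr dθ dz.

The integrand becomes 28z, so

    ∭_E (28z) dV = ∫_{0}^{π} ∫_{0}^{7} ∫_{0}^{7} (28z) · r dz dr dθ.

Inner (z): 686r.
Middle (r from 0 to 7): 16807.
Outer (θ): 16807π.

Therefore the triple integral equals 16807π.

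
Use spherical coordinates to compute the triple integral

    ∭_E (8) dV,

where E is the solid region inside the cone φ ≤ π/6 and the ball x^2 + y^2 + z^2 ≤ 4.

In spherical coordinates, x = ρ sin(φ) cos(θ), y = ρ sin(φ) sin(θ), z = ρ cos(φ), and dV = ρ^2 sin(φ) dρ dφ dθ.

The integrand becomes 8, so

    ∭_E (8) dV = ∫_{0}^{2π} ∫_{0}^{π/6} ∫_{0}^{2} (8) · ρ^2 sin(φ) dρ dφ dθ.

Inner (ρ): 64sin(φ)/3.
Middle (φ): 64/3 - 32sqrt(3)/3.
Outer (θ): 64π (2 - sqrt(3))/3.

Therefore the triple integral equals 64π (2 - sqrt(3))/3.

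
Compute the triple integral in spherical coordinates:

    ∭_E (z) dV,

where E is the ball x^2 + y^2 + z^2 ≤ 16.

In spherical coordinates, x = ρ sin(φ) cos(θ), y = ρ sin(φ) sin(θ), z = ρ cos(φ), and dV = ρ^2 sin(φ) dρ dφ dθ.

The integrand becomes ρ cos(φ), so

    ∭_E (z) dV = ∫_{0}^{2π} ∫_{0}^{π} ∫_{0}^{4} (ρ cos(φ)) · ρ^2 sin(φ) dρ dφ dθ.

Inner (ρ): 32sin(2φ).
Middle (φ): 0.
Outer (θ): 0.

Therefore the triple integral equals 0.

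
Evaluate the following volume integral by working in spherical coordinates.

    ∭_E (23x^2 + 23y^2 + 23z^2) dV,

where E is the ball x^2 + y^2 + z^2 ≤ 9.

In spherical coordinates, x = ρ sin(φ) cos(θ), y = ρ sin(φ) sin(θ), z = ρ cos(φ), and dV = ρ^2 sin(φ) dρ dφ dθ.

The integrand becomes 23ρ^2, so

    ∭_E (23x^2 + 23y^2 + 23z^2) dV = ∫_{0}^{2π} ∫_{0}^{π} ∫_{0}^{3} (23ρ^2) · ρ^2 sin(φ) dρ dφ dθ.

Inner (ρ): 5589sin(φ)/5.
Middle (φ): 11178/5.
Outer (θ): 22356π/5.

Therefore the triple integral equals 22356π/5.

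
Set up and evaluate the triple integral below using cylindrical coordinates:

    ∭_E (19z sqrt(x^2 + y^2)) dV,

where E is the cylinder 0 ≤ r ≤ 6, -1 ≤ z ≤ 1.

In cylindrical coordinates, x = r cos(θ), y = r sin(θ), z = z, and dV = r dr dθ dz.

The integrand becomes 19r z, so

    ∭_E (19z sqrt(x^2 + y^2)) dV = ∫_{0}^{2π} ∫_{0}^{6} ∫_{-1}^{1} (19r z) · r dz dr dθ.

Inner (z): 0.
Middle (r from 0 to 6): 0.
Outer (θ): 0.

Therefore the triple integral equals 0.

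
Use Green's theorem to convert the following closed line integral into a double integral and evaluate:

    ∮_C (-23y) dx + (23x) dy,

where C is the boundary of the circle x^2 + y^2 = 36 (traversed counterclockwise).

Green's theorem converts the closed line integral into a double integral over the enclosed region D:

    ∮_C P dx + Q dy = ∬_D (∂Q/∂x - ∂P/∂y) dA.

Here P = -23y, Q = 23x, so

    ∂Q/∂x = 23,    ∂P/∂y = -23,
    ∂Q/∂x - ∂P/∂y = 46.

D is the region x^2 + y^2 ≤ 36. Evaluating the double integral:

In polar coordinates (x = r cos θ, y = r sin θ, dA = r dr dθ) the integrand becomes 46, so

    ∬_D (46) dA = ∫_0^{2π} ∫_0^{6} (46) · r dr dθ.

Inner (r from 0 to 6): 828.
Outer (θ from 0 to 2π): 1656π.

Therefore ∮_C P dx + Q dy = 1656π.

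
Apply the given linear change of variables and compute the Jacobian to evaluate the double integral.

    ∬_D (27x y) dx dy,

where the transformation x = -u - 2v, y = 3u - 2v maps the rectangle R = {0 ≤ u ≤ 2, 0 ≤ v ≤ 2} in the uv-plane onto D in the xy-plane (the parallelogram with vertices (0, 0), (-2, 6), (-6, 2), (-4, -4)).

Compute the Jacobian determinant of (x, y) with respect to (u, v):

    ∂(x,y)/∂(u,v) = | -1  -2 | = (-1)(-2) - (-2)(3) = 8.
                   | 3  -2 |

Its absolute value is |J| = 8 (the area scaling factor).

Substituting x = -u - 2v, y = 3u - 2v into the integrand,

    27x y → -81u^2 - 108u v + 108v^2,

so the integral becomes

    ∬_R (-81u^2 - 108u v + 108v^2) · |J| du dv = ∫_0^2 ∫_0^2 (-648u^2 - 864u v + 864v^2) dv du.

Inner (v): -1296u^2 - 1728u + 2304.
Outer (u): -2304.

Therefore ∬_D (27x y) dx dy = -2304.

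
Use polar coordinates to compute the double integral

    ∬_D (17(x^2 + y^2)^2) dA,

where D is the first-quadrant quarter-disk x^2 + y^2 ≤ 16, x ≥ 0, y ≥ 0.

The region D is 0 ≤ r ≤ 4, 0 ≤ θ ≤ π/2 in polar coordinates, where x = r cos(θ), y = r sin(θ), and dA = r dr dθ.

Under the substitution, the integrand becomes 17r^4, so

    ∬_D (17(x^2 + y^2)^2) dA = ∫_{0}^{π/2} ∫_{0}^{4} (17r^4) · r dr dθ.

Inner integral (in r): ∫_{0}^{4} (17r^4) · r dr = 34816/3.

Outer integral (in θ): ∫_{0}^{π/2} (34816/3) dθ = 17408π/3.

Therefore ∬_D (17(x^2 + y^2)^2) dA = 17408π/3.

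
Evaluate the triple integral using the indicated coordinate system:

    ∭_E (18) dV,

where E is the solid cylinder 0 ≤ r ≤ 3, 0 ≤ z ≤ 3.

In cylindrical coordinates, x = r cos(θ), y = r sin(θ), z = z, and dV = r dr dθ dz.

The integrand becomes 18, so

    ∭_E (18) dV = ∫_{0}^{2π} ∫_{0}^{3} ∫_{0}^{3} (18) · r dz dr dθ.

Inner (z): 54r.
Middle (r from 0 to 3): 243.
Outer (θ): 486π.

Therefore the triple integral equals 486π.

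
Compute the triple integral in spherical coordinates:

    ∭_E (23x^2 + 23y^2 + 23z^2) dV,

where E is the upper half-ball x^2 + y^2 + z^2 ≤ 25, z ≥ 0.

In spherical coordinates, x = ρ sin(φ) cos(θ), y = ρ sin(φ) sin(θ), z = ρ cos(φ), and dV = ρ^2 sin(φ) dρ dφ dθ.

The integrand becomes 23ρ^2, so

    ∭_E (23x^2 + 23y^2 + 23z^2) dV = ∫_{0}^{2π} ∫_{0}^{π/2} ∫_{0}^{5} (23ρ^2) · ρ^2 sin(φ) dρ dφ dθ.

Inner (ρ): 14375sin(φ).
Middle (φ): 14375.
Outer (θ): 28750π.

Therefore the triple integral equals 28750π.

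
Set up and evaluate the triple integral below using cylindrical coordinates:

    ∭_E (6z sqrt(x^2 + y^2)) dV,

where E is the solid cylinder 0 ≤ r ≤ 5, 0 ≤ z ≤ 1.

In cylindrical coordinates, x = r cos(θ), y = r sin(θ), z = z, and dV = r dr dθ dz.

The integrand becomes 6r z, so

    ∭_E (6z sqrt(x^2 + y^2)) dV = ∫_{0}^{2π} ∫_{0}^{5} ∫_{0}^{1} (6r z) · r dz dr dθ.

Inner (z): 3r^2.
Middle (r from 0 to 5): 125.
Outer (θ): 250π.

Therefore the triple integral equals 250π.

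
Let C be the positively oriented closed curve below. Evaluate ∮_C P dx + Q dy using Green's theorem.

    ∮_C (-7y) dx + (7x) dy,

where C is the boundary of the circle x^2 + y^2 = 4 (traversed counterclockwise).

Green's theorem converts the closed line integral into a double integral over the enclosed region D:

    ∮_C P dx + Q dy = ∬_D (∂Q/∂x - ∂P/∂y) dA.

Here P = -7y, Q = 7x, so

    ∂Q/∂x = 7,    ∂P/∂y = -7,
    ∂Q/∂x - ∂P/∂y = 14.

D is the region x^2 + y^2 ≤ 4. Evaluating the double integral:

In polar coordinates (x = r cos θ, y = r sin θ, dA = r dr dθ) the integrand becomes 14, so

    ∬_D (14) dA = ∫_0^{2π} ∫_0^{2} (14) · r dr dθ.

Inner (r from 0 to 2): 28.
Outer (θ from 0 to 2π): 56π.

Therefore ∮_C P dx + Q dy = 56π.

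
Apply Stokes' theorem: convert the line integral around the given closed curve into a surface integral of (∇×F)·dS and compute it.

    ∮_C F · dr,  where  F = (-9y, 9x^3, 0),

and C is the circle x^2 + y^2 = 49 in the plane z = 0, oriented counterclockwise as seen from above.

Let S be the flat disk x^2 + y^2 ≤ 49 in the plane z = 0, with upward unit normal n̂ = ẑ. By Stokes' theorem,

    ∮_C F · dr = ∬_S (∇ × F) · n̂ dS = ∬_D (curl F)_z dA,

where D is the disk x^2 + y^2 ≤ 49.

Compute the curl of F = (-9y, 9x^3, 0):
    (∇ × F)_x = ∂F_z/∂y - ∂F_y/∂z = 0,
    (∇ × F)_y = ∂F_x/∂z - ∂F_z/∂x = 0,
    (∇ × F)_z = ∂F_y/∂x - ∂F_x/∂y = 27x^2 + 9.

On z = 0, (curl F)_z = 27x^2 + 9.

Convert to polar (x = r cos θ, y = r sin θ, dA = r dr dθ); the integrand becomes 27r^2cos(θ)^2 + 9, so

    ∬_D (curl F)_z dA = ∫_0^{2π} ∫_0^{7} (27r^2cos(θ)^2 + 9) · r dr dθ.

Inner (r from 0 to 7): 64827cos(θ)^2/4 + 441/2.
Outer (θ from 0 to 2π): 66591π/4.

Therefore ∮_C F · dr = 66591π/4.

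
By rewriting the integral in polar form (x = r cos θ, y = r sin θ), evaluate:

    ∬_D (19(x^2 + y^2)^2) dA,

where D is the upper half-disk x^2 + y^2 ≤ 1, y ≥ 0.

The region D is 0 ≤ r ≤ 1, 0 ≤ θ ≤ π in polar coordinates, where x = r cos(θ), y = r sin(θ), and dA = r dr dθ.

Under the substitution, the integrand becomes 19r^4, so

    ∬_D (19(x^2 + y^2)^2) dA = ∫_{0}^{π} ∫_{0}^{1} (19r^4) · r dr dθ.

Inner integral (in r): ∫_{0}^{1} (19r^4) · r dr = 19/6.

Outer integral (in θ): ∫_{0}^{π} (19/6) dθ = 19π/6.

Therefore ∬_D (19(x^2 + y^2)^2) dA = 19π/6.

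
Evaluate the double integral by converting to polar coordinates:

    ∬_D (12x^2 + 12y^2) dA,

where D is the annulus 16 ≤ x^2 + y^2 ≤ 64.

The region D is 4 ≤ r ≤ 8, 0 ≤ θ ≤ 2π in polar coordinates, where x = r cos(θ), y = r sin(θ), and dA = r dr dθ.

Under the substitution, the integrand becomes 12r^2, so

    ∬_D (12x^2 + 12y^2) dA = ∫_{0}^{2π} ∫_{4}^{8} (12r^2) · r dr dθ.

Inner integral (in r): ∫_{4}^{8} (12r^2) · r dr = 11520.

Outer integral (in θ): ∫_{0}^{2π} (11520) dθ = 23040π.

Therefore ∬_D (12x^2 + 12y^2) dA = 23040π.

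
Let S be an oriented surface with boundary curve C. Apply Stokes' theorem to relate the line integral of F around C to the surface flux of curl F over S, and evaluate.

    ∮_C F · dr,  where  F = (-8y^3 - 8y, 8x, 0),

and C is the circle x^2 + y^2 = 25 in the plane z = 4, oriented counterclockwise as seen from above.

Let S be the flat disk x^2 + y^2 ≤ 25 in the plane z = 4, with upward unit normal n̂ = ẑ. By Stokes' theorem,

    ∮_C F · dr = ∬_S (∇ × F) · n̂ dS = ∬_D (curl F)_z dA,

where D is the disk x^2 + y^2 ≤ 25.

Compute the curl of F = (-8y^3 - 8y, 8x, 0):
    (∇ × F)_x = ∂F_z/∂y - ∂F_y/∂z = 0,
    (∇ × F)_y = ∂F_x/∂z - ∂F_z/∂x = 0,
    (∇ × F)_z = ∂F_y/∂x - ∂F_x/∂y = 24y^2 + 16.

On z = 4, (curl F)_z = 24y^2 + 16.

Convert to polar (x = r cos θ, y = r sin θ, dA = r dr dθ); the integrand becomes 24r^2sin(θ)^2 + 16, so

    ∬_D (curl F)_z dA = ∫_0^{2π} ∫_0^{5} (24r^2sin(θ)^2 + 16) · r dr dθ.

Inner (r from 0 to 5): 3750sin(θ)^2 + 200.
Outer (θ from 0 to 2π): 4150π.

Therefore ∮_C F · dr = 4150π.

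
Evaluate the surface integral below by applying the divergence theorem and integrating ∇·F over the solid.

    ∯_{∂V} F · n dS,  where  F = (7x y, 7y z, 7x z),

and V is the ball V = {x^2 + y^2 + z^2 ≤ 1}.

By the divergence theorem,

    ∯_{∂V} F · n dS = ∭_V (∇ · F) dV.

Compute the divergence:
    ∇ · F = ∂F_x/∂x + ∂F_y/∂y + ∂F_z/∂z = 7y + 7z + 7x = 7x + 7y + 7z.

In spherical coordinates, x = ρ sin(φ) cos(θ), y = ρ sin(φ) sin(θ), z = ρ cos(φ), dV = ρ^2 sin(φ) dρ dφ dθ, with 0 ≤ ρ ≤ 1, 0 ≤ φ ≤ π, 0 ≤ θ ≤ 2π.

The integrand, after substitution and multiplying by the volume element, becomes (7ρ (sqrt(2)sin(φ)sin(θ + π/4) + cos(φ))) · ρ^2 sin(φ), so

    ∭_V (∇·F) dV = ∫_0^{2π} ∫_0^{π} ∫_0^{1} (7ρ (sqrt(2)sin(φ)sin(θ + π/4) + cos(φ))) · ρ^2 sin(φ) dρ dφ dθ.

Inner (ρ from 0 to 1): 7(sqrt(2)sin(φ)sin(θ + π/4) + cos(φ))sin(φ)/4.
Middle (φ from 0 to π): 7sqrt(2)π sin(θ + π/4)/8.
Outer (θ from 0 to 2π): 0.

Therefore ∯_{∂V} F · n dS = 0.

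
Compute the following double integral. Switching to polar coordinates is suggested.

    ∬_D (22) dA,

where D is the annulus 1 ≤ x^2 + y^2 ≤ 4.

The region D is 1 ≤ r ≤ 2, 0 ≤ θ ≤ 2π in polar coordinates, where x = r cos(θ), y = r sin(θ), and dA = r dr dθ.

Under the substitution, the integrand becomes 22, so

    ∬_D (22) dA = ∫_{0}^{2π} ∫_{1}^{2} (22) · r dr dθ.

Inner integral (in r): ∫_{1}^{2} (22) · r dr = 33.

Outer integral (in θ): ∫_{0}^{2π} (33) dθ = 66π.

Therefore ∬_D (22) dA = 66π.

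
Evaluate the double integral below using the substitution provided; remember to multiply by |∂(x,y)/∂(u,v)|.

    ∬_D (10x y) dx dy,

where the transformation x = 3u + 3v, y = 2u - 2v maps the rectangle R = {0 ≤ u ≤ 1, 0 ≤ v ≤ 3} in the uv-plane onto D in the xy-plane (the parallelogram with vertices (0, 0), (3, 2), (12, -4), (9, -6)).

Compute the Jacobian determinant of (x, y) with respect to (u, v):

    ∂(x,y)/∂(u,v) = | 3  3 | = (3)(-2) - (3)(2) = -12.
                   | 2  -2 |

Its absolute value is |J| = 12 (the area scaling factor).

Substituting x = 3u + 3v, y = 2u - 2v into the integrand,

    10x y → 60u^2 - 60v^2,

so the integral becomes

    ∬_R (60u^2 - 60v^2) · |J| du dv = ∫_0^1 ∫_0^3 (720u^2 - 720v^2) dv du.

Inner (v): 2160u^2 - 6480.
Outer (u): -5760.

Therefore ∬_D (10x y) dx dy = -5760.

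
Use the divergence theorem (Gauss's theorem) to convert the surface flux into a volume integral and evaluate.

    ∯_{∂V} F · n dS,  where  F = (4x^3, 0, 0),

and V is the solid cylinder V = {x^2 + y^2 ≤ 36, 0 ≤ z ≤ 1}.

By the divergence theorem,

    ∯_{∂V} F · n dS = ∭_V (∇ · F) dV.

Compute the divergence:
    ∇ · F = ∂F_x/∂x + ∂F_y/∂y + ∂F_z/∂z = 12x^2 + 0 + 0 = 12x^2.

In cylindrical coordinates, x = r cos(θ), y = r sin(θ), z = z, dV = r dr dθ dz, with 0 ≤ r ≤ 6, 0 ≤ θ ≤ 2π, 0 ≤ z ≤ 1.

The integrand, after substitution and multiplying by the volume element, becomes (12r^2cos(θ)^2) · r, so

    ∭_V (∇·F) dV = ∫_0^{2π} ∫_0^{6} ∫_0^{1} (12r^2cos(θ)^2) · r dz dr dθ.

Inner (z from 0 to 1): 12r^3cos(θ)^2.
Middle (r from 0 to 6): 3888cos(θ)^2.
Outer (θ from 0 to 2π): 3888π.

Therefore ∯_{∂V} F · n dS = 3888π.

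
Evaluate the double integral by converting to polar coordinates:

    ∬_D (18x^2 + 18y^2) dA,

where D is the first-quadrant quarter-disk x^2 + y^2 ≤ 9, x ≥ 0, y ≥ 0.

The region D is 0 ≤ r ≤ 3, 0 ≤ θ ≤ π/2 in polar coordinates, where x = r cos(θ), y = r sin(θ), and dA = r dr dθ.

Under the substitution, the integrand becomes 18r^2, so

    ∬_D (18x^2 + 18y^2) dA = ∫_{0}^{π/2} ∫_{0}^{3} (18r^2) · r dr dθ.

Inner integral (in r): ∫_{0}^{3} (18r^2) · r dr = 729/2.

Outer integral (in θ): ∫_{0}^{π/2} (729/2) dθ = 729π/4.

Therefore ∬_D (18x^2 + 18y^2) dA = 729π/4.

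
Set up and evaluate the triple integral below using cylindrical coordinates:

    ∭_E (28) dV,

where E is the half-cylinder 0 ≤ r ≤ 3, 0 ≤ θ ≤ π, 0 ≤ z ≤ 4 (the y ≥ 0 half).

In cylindrical coordinates, x = r cos(θ), y = r sin(θ), z = z, and dV = r dr dθ dz.

The integrand becomes 28, so

    ∭_E (28) dV = ∫_{0}^{π} ∫_{0}^{3} ∫_{0}^{4} (28) · r dz dr dθ.

Inner (z): 112r.
Middle (r from 0 to 3): 504.
Outer (θ): 504π.

Therefore the triple integral equals 504π.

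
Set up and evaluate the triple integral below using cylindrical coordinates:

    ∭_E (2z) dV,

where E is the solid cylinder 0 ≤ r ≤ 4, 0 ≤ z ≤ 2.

In cylindrical coordinates, x = r cos(θ), y = r sin(θ), z = z, and dV = r dr dθ dz.

The integrand becomes 2z, so

    ∭_E (2z) dV = ∫_{0}^{2π} ∫_{0}^{4} ∫_{0}^{2} (2z) · r dz dr dθ.

Inner (z): 4r.
Middle (r from 0 to 4): 32.
Outer (θ): 64π.

Therefore the triple integral equals 64π.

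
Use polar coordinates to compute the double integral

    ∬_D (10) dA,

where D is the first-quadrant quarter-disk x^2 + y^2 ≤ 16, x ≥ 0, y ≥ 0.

The region D is 0 ≤ r ≤ 4, 0 ≤ θ ≤ π/2 in polar coordinates, where x = r cos(θ), y = r sin(θ), and dA = r dr dθ.

Under the substitution, the integrand becomes 10, so

    ∬_D (10) dA = ∫_{0}^{π/2} ∫_{0}^{4} (10) · r dr dθ.

Inner integral (in r): ∫_{0}^{4} (10) · r dr = 80.

Outer integral (in θ): ∫_{0}^{π/2} (80) dθ = 40π.

Therefore ∬_D (10) dA = 40π.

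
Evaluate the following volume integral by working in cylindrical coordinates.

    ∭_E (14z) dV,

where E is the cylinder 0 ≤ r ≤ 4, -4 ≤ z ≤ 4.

In cylindrical coordinates, x = r cos(θ), y = r sin(θ), z = z, and dV = r dr dθ dz.

The integrand becomes 14z, so

    ∭_E (14z) dV = ∫_{0}^{2π} ∫_{0}^{4} ∫_{-4}^{4} (14z) · r dz dr dθ.

Inner (z): 0.
Middle (r from 0 to 4): 0.
Outer (θ): 0.

Therefore the triple integral equals 0.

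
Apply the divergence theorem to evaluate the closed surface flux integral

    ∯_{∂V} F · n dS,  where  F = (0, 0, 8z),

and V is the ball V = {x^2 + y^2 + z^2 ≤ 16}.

By the divergence theorem,

    ∯_{∂V} F · n dS = ∭_V (∇ · F) dV.

Compute the divergence:
    ∇ · F = ∂F_x/∂x + ∂F_y/∂y + ∂F_z/∂z = 0 + 0 + 8 = 8.

In spherical coordinates, x = ρ sin(φ) cos(θ), y = ρ sin(φ) sin(θ), z = ρ cos(φ), dV = ρ^2 sin(φ) dρ dφ dθ, with 0 ≤ ρ ≤ 4, 0 ≤ φ ≤ π, 0 ≤ θ ≤ 2π.

The integrand, after substitution and multiplying by the volume element, becomes (8) · ρ^2 sin(φ), so

    ∭_V (∇·F) dV = ∫_0^{2π} ∫_0^{π} ∫_0^{4} (8) · ρ^2 sin(φ) dρ dφ dθ.

Inner (ρ from 0 to 4): 512sin(φ)/3.
Middle (φ from 0 to π): 1024/3.
Outer (θ from 0 to 2π): 2048π/3.

Therefore ∯_{∂V} F · n dS = 2048π/3.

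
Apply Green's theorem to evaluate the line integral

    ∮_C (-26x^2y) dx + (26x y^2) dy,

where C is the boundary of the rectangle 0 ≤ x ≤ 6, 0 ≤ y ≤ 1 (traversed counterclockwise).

Green's theorem converts the closed line integral into a double integral over the enclosed region D:

    ∮_C P dx + Q dy = ∬_D (∂Q/∂x - ∂P/∂y) dA.

Here P = -26x^2y, Q = 26x y^2, so

    ∂Q/∂x = 26y^2,    ∂P/∂y = -26x^2,
    ∂Q/∂x - ∂P/∂y = 26x^2 + 26y^2.

D is the region 0 ≤ x ≤ 6, 0 ≤ y ≤ 1. Evaluating the double integral:

    ∬_D (26x^2 + 26y^2) dA = ∫_0^{6} ∫_0^{1} (26x^2 + 26y^2) dy dx.

Inner (y from 0 to 1): 26x^2 + 26/3.
Outer (x from 0 to 6): 1924.

Therefore ∮_C P dx + Q dy = 1924.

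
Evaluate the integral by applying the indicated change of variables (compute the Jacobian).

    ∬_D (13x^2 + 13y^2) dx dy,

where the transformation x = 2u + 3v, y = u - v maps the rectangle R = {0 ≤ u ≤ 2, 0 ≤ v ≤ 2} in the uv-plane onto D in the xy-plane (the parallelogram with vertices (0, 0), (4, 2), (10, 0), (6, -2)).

Compute the Jacobian determinant of (x, y) with respect to (u, v):

    ∂(x,y)/∂(u,v) = | 2  3 | = (2)(-1) - (3)(1) = -5.
                   | 1  -1 |

Its absolute value is |J| = 5 (the area scaling factor).

Substituting x = 2u + 3v, y = u - v into the integrand,

    13x^2 + 13y^2 → 65u^2 + 130u v + 130v^2,

so the integral becomes

    ∬_R (65u^2 + 130u v + 130v^2) · |J| du dv = ∫_0^2 ∫_0^2 (325u^2 + 650u v + 650v^2) dv du.

Inner (v): 650u^2 + 1300u + 5200/3.
Outer (u): 7800.

Therefore ∬_D (13x^2 + 13y^2) dx dy = 7800.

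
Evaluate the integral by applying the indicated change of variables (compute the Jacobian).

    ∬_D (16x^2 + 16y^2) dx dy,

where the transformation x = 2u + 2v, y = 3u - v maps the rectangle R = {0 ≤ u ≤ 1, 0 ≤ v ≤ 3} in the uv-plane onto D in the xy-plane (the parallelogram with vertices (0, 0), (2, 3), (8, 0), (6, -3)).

Compute the Jacobian determinant of (x, y) with respect to (u, v):

    ∂(x,y)/∂(u,v) = | 2  2 | = (2)(-1) - (2)(3) = -8.
                   | 3  -1 |

Its absolute value is |J| = 8 (the area scaling factor).

Substituting x = 2u + 2v, y = 3u - v into the integrand,

    16x^2 + 16y^2 → 208u^2 + 32u v + 80v^2,

so the integral becomes

    ∬_R (208u^2 + 32u v + 80v^2) · |J| du dv = ∫_0^1 ∫_0^3 (1664u^2 + 256u v + 640v^2) dv du.

Inner (v): 4992u^2 + 1152u + 5760.
Outer (u): 8000.

Therefore ∬_D (16x^2 + 16y^2) dx dy = 8000.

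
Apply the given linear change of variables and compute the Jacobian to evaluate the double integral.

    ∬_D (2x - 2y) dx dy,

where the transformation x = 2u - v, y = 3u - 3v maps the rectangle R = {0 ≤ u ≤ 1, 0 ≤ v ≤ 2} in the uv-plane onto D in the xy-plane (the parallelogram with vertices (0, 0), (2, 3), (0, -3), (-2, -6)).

Compute the Jacobian determinant of (x, y) with respect to (u, v):

    ∂(x,y)/∂(u,v) = | 2  -1 | = (2)(-3) - (-1)(3) = -3.
                   | 3  -3 |

Its absolute value is |J| = 3 (the area scaling factor).

Substituting x = 2u - v, y = 3u - 3v into the integrand,

    2x - 2y → -2u + 4v,

so the integral becomes

    ∬_R (-2u + 4v) · |J| du dv = ∫_0^1 ∫_0^2 (-6u + 12v) dv du.

Inner (v): 24 - 12u.
Outer (u): 18.

Therefore ∬_D (2x - 2y) dx dy = 18.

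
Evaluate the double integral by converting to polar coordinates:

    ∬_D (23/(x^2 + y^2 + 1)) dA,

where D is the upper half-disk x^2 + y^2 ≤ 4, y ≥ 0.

The region D is 0 ≤ r ≤ 2, 0 ≤ θ ≤ π in polar coordinates, where x = r cos(θ), y = r sin(θ), and dA = r dr dθ.

Under the substitution, the integrand becomes 23/(r^2 + 1), so

    ∬_D (23/(x^2 + y^2 + 1)) dA = ∫_{0}^{π} ∫_{0}^{2} (23/(r^2 + 1)) · r dr dθ.

Inner integral (in r): ∫_{0}^{2} (23/(r^2 + 1)) · r dr = 23log(5)/2.

Outer integral (in θ): ∫_{0}^{π} (23log(5)/2) dθ = 23π log(5)/2.

Therefore ∬_D (23/(x^2 + y^2 + 1)) dA = 23π log(5)/2.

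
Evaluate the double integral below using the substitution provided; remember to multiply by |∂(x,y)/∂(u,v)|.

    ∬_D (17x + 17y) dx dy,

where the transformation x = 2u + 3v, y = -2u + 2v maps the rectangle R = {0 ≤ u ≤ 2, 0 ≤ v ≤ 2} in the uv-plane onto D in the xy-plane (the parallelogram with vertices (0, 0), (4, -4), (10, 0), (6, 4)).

Compute the Jacobian determinant of (x, y) with respect to (u, v):

    ∂(x,y)/∂(u,v) = | 2  3 | = (2)(2) - (3)(-2) = 10.
                   | -2  2 |

Its absolute value is |J| = 10 (the area scaling factor).

Substituting x = 2u + 3v, y = -2u + 2v into the integrand,

    17x + 17y → 85v,

so the integral becomes

    ∬_R (85v) · |J| du dv = ∫_0^2 ∫_0^2 (850v) dv du.

Inner (v): 1700.
Outer (u): 3400.

Therefore ∬_D (17x + 17y) dx dy = 3400.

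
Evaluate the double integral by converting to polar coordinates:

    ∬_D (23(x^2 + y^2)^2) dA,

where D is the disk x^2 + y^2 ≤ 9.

The region D is 0 ≤ r ≤ 3, 0 ≤ θ ≤ 2π in polar coordinates, where x = r cos(θ), y = r sin(θ), and dA = r dr dθ.

Under the substitution, the integrand becomes 23r^4, so

    ∬_D (23(x^2 + y^2)^2) dA = ∫_{0}^{2π} ∫_{0}^{3} (23r^4) · r dr dθ.

Inner integral (in r): ∫_{0}^{3} (23r^4) · r dr = 5589/2.

Outer integral (in θ): ∫_{0}^{2π} (5589/2) dθ = 5589π.

Therefore ∬_D (23(x^2 + y^2)^2) dA = 5589π.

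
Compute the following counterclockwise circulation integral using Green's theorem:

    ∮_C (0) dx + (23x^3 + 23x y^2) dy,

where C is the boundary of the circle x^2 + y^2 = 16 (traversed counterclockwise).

Green's theorem converts the closed line integral into a double integral over the enclosed region D:

    ∮_C P dx + Q dy = ∬_D (∂Q/∂x - ∂P/∂y) dA.

Here P = 0, Q = 23x^3 + 23x y^2, so

    ∂Q/∂x = 69x^2 + 23y^2,    ∂P/∂y = 0,
    ∂Q/∂x - ∂P/∂y = 69x^2 + 23y^2.

D is the region x^2 + y^2 ≤ 16. Evaluating the double integral:

In polar coordinates (x = r cos θ, y = r sin θ, dA = r dr dθ) the integrand becomes 23r^2(cos(2θ) + 2), so

    ∬_D (69x^2 + 23y^2) dA = ∫_0^{2π} ∫_0^{4} (23r^2(cos(2θ) + 2)) · r dr dθ.

Inner (r from 0 to 4): 1472cos(2θ) + 2944.
Outer (θ from 0 to 2π): 5888π.

Therefore ∮_C P dx + Q dy = 5888π.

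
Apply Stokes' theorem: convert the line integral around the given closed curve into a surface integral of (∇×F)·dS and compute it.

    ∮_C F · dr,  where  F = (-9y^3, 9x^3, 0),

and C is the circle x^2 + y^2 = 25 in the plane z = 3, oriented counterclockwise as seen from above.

Let S be the flat disk x^2 + y^2 ≤ 25 in the plane z = 3, with upward unit normal n̂ = ẑ. By Stokes' theorem,

    ∮_C F · dr = ∬_S (∇ × F) · n̂ dS = ∬_D (curl F)_z dA,

where D is the disk x^2 + y^2 ≤ 25.

Compute the curl of F = (-9y^3, 9x^3, 0):
    (∇ × F)_x = ∂F_z/∂y - ∂F_y/∂z = 0,
    (∇ × F)_y = ∂F_x/∂z - ∂F_z/∂x = 0,
    (∇ × F)_z = ∂F_y/∂x - ∂F_x/∂y = 27x^2 + 27y^2.

On z = 3, (curl F)_z = 27x^2 + 27y^2.

Convert to polar (x = r cos θ, y = r sin θ, dA = r dr dθ); the integrand becomes 27r^2, so

    ∬_D (curl F)_z dA = ∫_0^{2π} ∫_0^{5} (27r^2) · r dr dθ.

Inner (r from 0 to 5): 16875/4.
Outer (θ from 0 to 2π): 16875π/2.

Therefore ∮_C F · dr = 16875π/2.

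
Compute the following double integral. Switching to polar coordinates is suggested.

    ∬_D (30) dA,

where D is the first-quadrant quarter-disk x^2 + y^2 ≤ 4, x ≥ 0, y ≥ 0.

The region D is 0 ≤ r ≤ 2, 0 ≤ θ ≤ π/2 in polar coordinates, where x = r cos(θ), y = r sin(θ), and dA = r dr dθ.

Under the substitution, the integrand becomes 30, so

    ∬_D (30) dA = ∫_{0}^{π/2} ∫_{0}^{2} (30) · r dr dθ.

Inner integral (in r): ∫_{0}^{2} (30) · r dr = 60.

Outer integral (in θ): ∫_{0}^{π/2} (60) dθ = 30π.

Therefore ∬_D (30) dA = 30π.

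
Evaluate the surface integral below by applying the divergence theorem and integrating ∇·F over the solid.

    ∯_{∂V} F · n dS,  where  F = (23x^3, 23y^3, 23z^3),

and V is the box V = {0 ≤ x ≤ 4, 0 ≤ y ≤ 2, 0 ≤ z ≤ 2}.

By the divergence theorem,

    ∯_{∂V} F · n dS = ∭_V (∇ · F) dV.

Compute the divergence:
    ∇ · F = ∂F_x/∂x + ∂F_y/∂y + ∂F_z/∂z = 69x^2 + 69y^2 + 69z^2.

V is a rectangular box, so dV = dx dy dz with 0 ≤ x ≤ 4, 0 ≤ y ≤ 2, 0 ≤ z ≤ 2.

Integrate (69x^2 + 69y^2 + 69z^2) over V as an iterated integral:

    ∭_V (∇·F) dV = ∫_0^{4} ∫_0^{2} ∫_0^{2} (69x^2 + 69y^2 + 69z^2) dz dy dx.

Inner (z from 0 to 2): 138x^2 + 138y^2 + 184.
Middle (y from 0 to 2): 276x^2 + 736.
Outer (x from 0 to 4): 8832.

Therefore ∯_{∂V} F · n dS = 8832.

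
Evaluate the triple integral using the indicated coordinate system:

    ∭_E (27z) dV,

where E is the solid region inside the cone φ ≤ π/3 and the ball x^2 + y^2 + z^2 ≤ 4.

In spherical coordinates, x = ρ sin(φ) cos(θ), y = ρ sin(φ) sin(θ), z = ρ cos(φ), and dV = ρ^2 sin(φ) dρ dφ dθ.

The integrand becomes 27ρ cos(φ), so

    ∭_E (27z) dV = ∫_{0}^{2π} ∫_{0}^{π/3} ∫_{0}^{2} (27ρ cos(φ)) · ρ^2 sin(φ) dρ dφ dθ.

Inner (ρ): 54sin(2φ).
Middle (φ): 81/2.
Outer (θ): 81π.

Therefore the triple integral equals 81π.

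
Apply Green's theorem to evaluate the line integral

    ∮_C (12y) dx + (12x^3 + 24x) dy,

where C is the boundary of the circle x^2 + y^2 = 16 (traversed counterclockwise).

Green's theorem converts the closed line integral into a double integral over the enclosed region D:

    ∮_C P dx + Q dy = ∬_D (∂Q/∂x - ∂P/∂y) dA.

Here P = 12y, Q = 12x^3 + 24x, so

    ∂Q/∂x = 36x^2 + 24,    ∂P/∂y = 12,
    ∂Q/∂x - ∂P/∂y = 36x^2 + 12.

D is the region x^2 + y^2 ≤ 16. Evaluating the double integral:

In polar coordinates (x = r cos θ, y = r sin θ, dA = r dr dθ) the integrand becomes 36r^2cos(θ)^2 + 12, so

    ∬_D (36x^2 + 12) dA = ∫_0^{2π} ∫_0^{4} (36r^2cos(θ)^2 + 12) · r dr dθ.

Inner (r from 0 to 4): 2304cos(θ)^2 + 96.
Outer (θ from 0 to 2π): 2496π.

Therefore ∮_C P dx + Q dy = 2496π.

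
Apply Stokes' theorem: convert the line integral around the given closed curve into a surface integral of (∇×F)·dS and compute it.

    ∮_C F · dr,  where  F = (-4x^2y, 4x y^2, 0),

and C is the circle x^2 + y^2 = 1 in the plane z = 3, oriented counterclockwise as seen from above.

Let S be the flat disk x^2 + y^2 ≤ 1 in the plane z = 3, with upward unit normal n̂ = ẑ. By Stokes' theorem,

    ∮_C F · dr = ∬_S (∇ × F) · n̂ dS = ∬_D (curl F)_z dA,

where D is the disk x^2 + y^2 ≤ 1.

Compute the curl of F = (-4x^2y, 4x y^2, 0):
    (∇ × F)_x = ∂F_z/∂y - ∂F_y/∂z = 0,
    (∇ × F)_y = ∂F_x/∂z - ∂F_z/∂x = 0,
    (∇ × F)_z = ∂F_y/∂x - ∂F_x/∂y = 4x^2 + 4y^2.

On z = 3, (curl F)_z = 4x^2 + 4y^2.

Convert to polar (x = r cos θ, y = r sin θ, dA = r dr dθ); the integrand becomes 4r^2, so

    ∬_D (curl F)_z dA = ∫_0^{2π} ∫_0^{1} (4r^2) · r dr dθ.

Inner (r from 0 to 1): 1.
Outer (θ from 0 to 2π): 2π.

Therefore ∮_C F · dr = 2π.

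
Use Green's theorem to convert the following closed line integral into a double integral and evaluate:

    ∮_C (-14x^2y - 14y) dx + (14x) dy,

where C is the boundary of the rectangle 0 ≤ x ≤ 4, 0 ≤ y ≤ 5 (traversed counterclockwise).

Green's theorem converts the closed line integral into a double integral over the enclosed region D:

    ∮_C P dx + Q dy = ∬_D (∂Q/∂x - ∂P/∂y) dA.

Here P = -14x^2y - 14y, Q = 14x, so

    ∂Q/∂x = 14,    ∂P/∂y = -14x^2 - 14,
    ∂Q/∂x - ∂P/∂y = 14x^2 + 28.

D is the region 0 ≤ x ≤ 4, 0 ≤ y ≤ 5. Evaluating the double integral:

    ∬_D (14x^2 + 28) dA = ∫_0^{4} ∫_0^{5} (14x^2 + 28) dy dx.

Inner (y from 0 to 5): 70x^2 + 140.
Outer (x from 0 to 4): 6160/3.

Therefore ∮_C P dx + Q dy = 6160/3.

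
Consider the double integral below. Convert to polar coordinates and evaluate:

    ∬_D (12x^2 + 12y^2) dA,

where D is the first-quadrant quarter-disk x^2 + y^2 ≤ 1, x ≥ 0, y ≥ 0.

The region D is 0 ≤ r ≤ 1, 0 ≤ θ ≤ π/2 in polar coordinates, where x = r cos(θ), y = r sin(θ), and dA = r dr dθ.

Under the substitution, the integrand becomes 12r^2, so

    ∬_D (12x^2 + 12y^2) dA = ∫_{0}^{π/2} ∫_{0}^{1} (12r^2) · r dr dθ.

Inner integral (in r): ∫_{0}^{1} (12r^2) · r dr = 3.

Outer integral (in θ): ∫_{0}^{π/2} (3) dθ = 3π/2.

Therefore ∬_D (12x^2 + 12y^2) dA = 3π/2.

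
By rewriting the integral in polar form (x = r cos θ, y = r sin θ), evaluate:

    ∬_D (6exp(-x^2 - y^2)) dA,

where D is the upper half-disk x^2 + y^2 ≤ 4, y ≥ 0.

The region D is 0 ≤ r ≤ 2, 0 ≤ θ ≤ π in polar coordinates, where x = r cos(θ), y = r sin(θ), and dA = r dr dθ.

Under the substitution, the integrand becomes 6exp(-r^2), so

    ∬_D (6exp(-x^2 - y^2)) dA = ∫_{0}^{π} ∫_{0}^{2} (6exp(-r^2)) · r dr dθ.

Inner integral (in r): ∫_{0}^{2} (6exp(-r^2)) · r dr = 3 - 3exp(-4).

Outer integral (in θ): ∫_{0}^{π} (3 - 3exp(-4)) dθ = -3π exp(-4) + 3π.

Therefore ∬_D (6exp(-x^2 - y^2)) dA = -3π exp(-4) + 3π.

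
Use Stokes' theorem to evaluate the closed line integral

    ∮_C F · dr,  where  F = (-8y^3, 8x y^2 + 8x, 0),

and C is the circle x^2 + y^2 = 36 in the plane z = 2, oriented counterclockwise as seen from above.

Let S be the flat disk x^2 + y^2 ≤ 36 in the plane z = 2, with upward unit normal n̂ = ẑ. By Stokes' theorem,

    ∮_C F · dr = ∬_S (∇ × F) · n̂ dS = ∬_D (curl F)_z dA,

where D is the disk x^2 + y^2 ≤ 36.

Compute the curl of F = (-8y^3, 8x y^2 + 8x, 0):
    (∇ × F)_x = ∂F_z/∂y - ∂F_y/∂z = 0,
    (∇ × F)_y = ∂F_x/∂z - ∂F_z/∂x = 0,
    (∇ × F)_z = ∂F_y/∂x - ∂F_x/∂y = 32y^2 + 8.

On z = 2, (curl F)_z = 32y^2 + 8.

Convert to polar (x = r cos θ, y = r sin θ, dA = r dr dθ); the integrand becomes 32r^2sin(θ)^2 + 8, so

    ∬_D (curl F)_z dA = ∫_0^{2π} ∫_0^{6} (32r^2sin(θ)^2 + 8) · r dr dθ.

Inner (r from 0 to 6): 10368sin(θ)^2 + 144.
Outer (θ from 0 to 2π): 10656π.

Therefore ∮_C F · dr = 10656π.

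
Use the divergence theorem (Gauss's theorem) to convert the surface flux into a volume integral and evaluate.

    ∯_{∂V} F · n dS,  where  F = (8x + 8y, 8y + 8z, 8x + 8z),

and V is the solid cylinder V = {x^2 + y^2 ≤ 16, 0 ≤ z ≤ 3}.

By the divergence theorem,

    ∯_{∂V} F · n dS = ∭_V (∇ · F) dV.

Compute the divergence:
    ∇ · F = ∂F_x/∂x + ∂F_y/∂y + ∂F_z/∂z = 8 + 8 + 8 = 24.

In cylindrical coordinates, x = r cos(θ), y = r sin(θ), z = z, dV = r dr dθ dz, with 0 ≤ r ≤ 4, 0 ≤ θ ≤ 2π, 0 ≤ z ≤ 3.

The integrand, after substitution and multiplying by the volume element, becomes (24) · r, so

    ∭_V (∇·F) dV = ∫_0^{2π} ∫_0^{4} ∫_0^{3} (24) · r dz dr dθ.

Inner (z from 0 to 3): 72r.
Middle (r from 0 to 4): 576.
Outer (θ from 0 to 2π): 1152π.

Therefore ∯_{∂V} F · n dS = 1152π.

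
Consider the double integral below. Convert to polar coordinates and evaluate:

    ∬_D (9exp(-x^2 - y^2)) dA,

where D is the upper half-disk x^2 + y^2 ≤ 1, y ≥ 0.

The region D is 0 ≤ r ≤ 1, 0 ≤ θ ≤ π in polar coordinates, where x = r cos(θ), y = r sin(θ), and dA = r dr dθ.

Under the substitution, the integrand becomes 9exp(-r^2), so

    ∬_D (9exp(-x^2 - y^2)) dA = ∫_{0}^{π} ∫_{0}^{1} (9exp(-r^2)) · r dr dθ.

Inner integral (in r): ∫_{0}^{1} (9exp(-r^2)) · r dr = 9/2 - 9exp(-1)/2.

Outer integral (in θ): ∫_{0}^{π} (9/2 - 9exp(-1)/2) dθ = -9π (1 - e)exp(-1)/2.

Therefore ∬_D (9exp(-x^2 - y^2)) dA = -9π (1 - e)exp(-1)/2.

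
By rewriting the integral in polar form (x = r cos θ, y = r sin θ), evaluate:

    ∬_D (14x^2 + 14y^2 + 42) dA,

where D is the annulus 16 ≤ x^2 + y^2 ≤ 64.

The region D is 4 ≤ r ≤ 8, 0 ≤ θ ≤ 2π in polar coordinates, where x = r cos(θ), y = r sin(θ), and dA = r dr dθ.

Under the substitution, the integrand becomes 14r^2 + 42, so

    ∬_D (14x^2 + 14y^2 + 42) dA = ∫_{0}^{2π} ∫_{4}^{8} (14r^2 + 42) · r dr dθ.

Inner integral (in r): ∫_{4}^{8} (14r^2 + 42) · r dr = 14448.

Outer integral (in θ): ∫_{0}^{2π} (14448) dθ = 28896π.

Therefore ∬_D (14x^2 + 14y^2 + 42) dA = 28896π.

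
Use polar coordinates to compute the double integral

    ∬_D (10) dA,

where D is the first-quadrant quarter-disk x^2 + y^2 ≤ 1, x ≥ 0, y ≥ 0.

The region D is 0 ≤ r ≤ 1, 0 ≤ θ ≤ π/2 in polar coordinates, where x = r cos(θ), y = r sin(θ), and dA = r dr dθ.

Under the substitution, the integrand becomes 10, so

    ∬_D (10) dA = ∫_{0}^{π/2} ∫_{0}^{1} (10) · r dr dθ.

Inner integral (in r): ∫_{0}^{1} (10) · r dr = 5.

Outer integral (in θ): ∫_{0}^{π/2} (5) dθ = 5π/2.

Therefore ∬_D (10) dA = 5π/2.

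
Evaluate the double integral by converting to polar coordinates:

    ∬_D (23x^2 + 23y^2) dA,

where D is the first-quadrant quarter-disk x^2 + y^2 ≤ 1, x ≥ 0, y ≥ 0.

The region D is 0 ≤ r ≤ 1, 0 ≤ θ ≤ π/2 in polar coordinates, where x = r cos(θ), y = r sin(θ), and dA = r dr dθ.

Under the substitution, the integrand becomes 23r^2, so

    ∬_D (23x^2 + 23y^2) dA = ∫_{0}^{π/2} ∫_{0}^{1} (23r^2) · r dr dθ.

Inner integral (in r): ∫_{0}^{1} (23r^2) · r dr = 23/4.

Outer integral (in θ): ∫_{0}^{π/2} (23/4) dθ = 23π/8.

Therefore ∬_D (23x^2 + 23y^2) dA = 23π/8.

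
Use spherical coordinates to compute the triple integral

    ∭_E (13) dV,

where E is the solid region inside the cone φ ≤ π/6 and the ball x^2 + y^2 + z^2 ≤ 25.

In spherical coordinates, x = ρ sin(φ) cos(θ), y = ρ sin(φ) sin(θ), z = ρ cos(φ), and dV = ρ^2 sin(φ) dρ dφ dθ.

The integrand becomes 13, so

    ∭_E (13) dV = ∫_{0}^{2π} ∫_{0}^{π/6} ∫_{0}^{5} (13) · ρ^2 sin(φ) dρ dφ dθ.

Inner (ρ): 1625sin(φ)/3.
Middle (φ): 1625/3 - 1625sqrt(3)/6.
Outer (θ): 1625π (2 - sqrt(3))/3.

Therefore the triple integral equals 1625π (2 - sqrt(3))/3.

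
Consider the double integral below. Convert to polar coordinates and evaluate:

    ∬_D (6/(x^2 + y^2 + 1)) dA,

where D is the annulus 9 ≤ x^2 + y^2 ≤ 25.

The region D is 3 ≤ r ≤ 5, 0 ≤ θ ≤ 2π in polar coordinates, where x = r cos(θ), y = r sin(θ), and dA = r dr dθ.

Under the substitution, the integrand becomes 6/(r^2 + 1), so

    ∬_D (6/(x^2 + y^2 + 1)) dA = ∫_{0}^{2π} ∫_{3}^{5} (6/(r^2 + 1)) · r dr dθ.

Inner integral (in r): ∫_{3}^{5} (6/(r^2 + 1)) · r dr = log(2197/125).

Outer integral (in θ): ∫_{0}^{2π} (log(2197/125)) dθ = log((2197/125)^(2π)).

Therefore ∬_D (6/(x^2 + y^2 + 1)) dA = log((2197/125)^(2π)).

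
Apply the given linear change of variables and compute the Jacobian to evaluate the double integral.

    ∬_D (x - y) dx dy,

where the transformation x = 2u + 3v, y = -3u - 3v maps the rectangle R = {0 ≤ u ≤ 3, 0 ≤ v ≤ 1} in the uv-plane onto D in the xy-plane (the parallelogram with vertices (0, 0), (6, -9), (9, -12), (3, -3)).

Compute the Jacobian determinant of (x, y) with respect to (u, v):

    ∂(x,y)/∂(u,v) = | 2  3 | = (2)(-3) - (3)(-3) = 3.
                   | -3  -3 |

Its absolute value is |J| = 3 (the area scaling factor).

Substituting x = 2u + 3v, y = -3u - 3v into the integrand,

    x - y → 5u + 6v,

so the integral becomes

    ∬_R (5u + 6v) · |J| du dv = ∫_0^3 ∫_0^1 (15u + 18v) dv du.

Inner (v): 15u + 9.
Outer (u): 189/2.

Therefore ∬_D (x - y) dx dy = 189/2.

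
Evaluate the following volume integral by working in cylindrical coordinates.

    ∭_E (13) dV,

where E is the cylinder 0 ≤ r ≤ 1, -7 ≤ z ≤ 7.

In cylindrical coordinates, x = r cos(θ), y = r sin(θ), z = z, and dV = r dr dθ dz.

The integrand becomes 13, so

    ∭_E (13) dV = ∫_{0}^{2π} ∫_{0}^{1} ∫_{-7}^{7} (13) · r dz dr dθ.

Inner (z): 182r.
Middle (r from 0 to 1): 91.
Outer (θ): 182π.

Therefore the triple integral equals 182π.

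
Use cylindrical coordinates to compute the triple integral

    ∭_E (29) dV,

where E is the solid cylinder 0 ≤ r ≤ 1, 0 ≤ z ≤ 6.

In cylindrical coordinates, x = r cos(θ), y = r sin(θ), z = z, and dV = r dr dθ dz.

The integrand becomes 29, so

    ∭_E (29) dV = ∫_{0}^{2π} ∫_{0}^{1} ∫_{0}^{6} (29) · r dz dr dθ.

Inner (z): 174r.
Middle (r from 0 to 1): 87.
Outer (θ): 174π.

Therefore the triple integral equals 174π.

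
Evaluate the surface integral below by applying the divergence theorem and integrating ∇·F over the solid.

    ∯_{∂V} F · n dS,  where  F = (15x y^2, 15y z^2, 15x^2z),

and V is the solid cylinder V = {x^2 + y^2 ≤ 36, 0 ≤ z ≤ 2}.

By the divergence theorem,

    ∯_{∂V} F · n dS = ∭_V (∇ · F) dV.

Compute the divergence:
    ∇ · F = ∂F_x/∂x + ∂F_y/∂y + ∂F_z/∂z = 15y^2 + 15z^2 + 15x^2 = 15x^2 + 15y^2 + 15z^2.

In cylindrical coordinates, x = r cos(θ), y = r sin(θ), z = z, dV = r dr dθ dz, with 0 ≤ r ≤ 6, 0 ≤ θ ≤ 2π, 0 ≤ z ≤ 2.

The integrand, after substitution and multiplying by the volume element, becomes (15r^2 + 15z^2) · r, so

    ∭_V (∇·F) dV = ∫_0^{2π} ∫_0^{6} ∫_0^{2} (15r^2 + 15z^2) · r dz dr dθ.

Inner (z from 0 to 2): 30r^3 + 40r.
Middle (r from 0 to 6): 10440.
Outer (θ from 0 to 2π): 20880π.

Therefore ∯_{∂V} F · n dS = 20880π.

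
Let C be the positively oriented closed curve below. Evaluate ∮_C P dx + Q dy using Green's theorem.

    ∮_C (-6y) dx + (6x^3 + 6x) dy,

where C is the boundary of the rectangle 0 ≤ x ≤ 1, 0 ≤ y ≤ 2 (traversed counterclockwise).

Green's theorem converts the closed line integral into a double integral over the enclosed region D:

    ∮_C P dx + Q dy = ∬_D (∂Q/∂x - ∂P/∂y) dA.

Here P = -6y, Q = 6x^3 + 6x, so

    ∂Q/∂x = 18x^2 + 6,    ∂P/∂y = -6,
    ∂Q/∂x - ∂P/∂y = 18x^2 + 12.

D is the region 0 ≤ x ≤ 1, 0 ≤ y ≤ 2. Evaluating the double integral:

    ∬_D (18x^2 + 12) dA = ∫_0^{1} ∫_0^{2} (18x^2 + 12) dy dx.

Inner (y from 0 to 2): 36x^2 + 24.
Outer (x from 0 to 1): 36.

Therefore ∮_C P dx + Q dy = 36.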